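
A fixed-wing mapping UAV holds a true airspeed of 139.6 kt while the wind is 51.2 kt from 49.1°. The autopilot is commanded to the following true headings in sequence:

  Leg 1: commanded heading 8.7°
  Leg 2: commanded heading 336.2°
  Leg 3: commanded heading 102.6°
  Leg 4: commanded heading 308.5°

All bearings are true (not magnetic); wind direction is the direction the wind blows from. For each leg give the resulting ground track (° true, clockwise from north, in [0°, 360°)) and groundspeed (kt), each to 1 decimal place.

Leg 1: track=350.4°, groundspeed=105.9 kt
Leg 2: track=314.7°, groundspeed=133.8 kt
Leg 3: track=123.3°, groundspeed=116.6 kt
Leg 4: track=289.8°, groundspeed=157.3 kt

Leg 1: heading 8.7°; drift -18.3° → track 350.4°, groundspeed 105.9 kt
Leg 2: heading 336.2°; drift -21.5° → track 314.7°, groundspeed 133.8 kt
Leg 3: heading 102.6°; drift +20.7° → track 123.3°, groundspeed 116.6 kt
Leg 4: heading 308.5°; drift -18.7° → track 289.8°, groundspeed 157.3 kt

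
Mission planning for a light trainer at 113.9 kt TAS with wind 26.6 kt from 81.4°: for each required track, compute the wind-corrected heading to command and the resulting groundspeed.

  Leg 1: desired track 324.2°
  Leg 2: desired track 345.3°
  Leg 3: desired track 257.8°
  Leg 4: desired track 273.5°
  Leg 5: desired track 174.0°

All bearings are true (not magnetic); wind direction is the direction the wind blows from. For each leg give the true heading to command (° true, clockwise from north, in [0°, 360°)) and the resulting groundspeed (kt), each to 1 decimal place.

Leg 1: heading=336.2°, groundspeed=123.6 kt
Leg 2: heading=358.7°, groundspeed=113.6 kt
Leg 3: heading=257.0°, groundspeed=140.4 kt
Leg 4: heading=276.3°, groundspeed=139.8 kt
Leg 5: heading=160.5°, groundspeed=112.0 kt

Leg 1: desired track 324.2°; wind correction +12.0° → command heading 336.2°, groundspeed 123.6 kt
Leg 2: desired track 345.3°; wind correction +13.4° → command heading 358.7°, groundspeed 113.6 kt
Leg 3: desired track 257.8°; wind correction -0.8° → command heading 257.0°, groundspeed 140.4 kt
Leg 4: desired track 273.5°; wind correction +2.8° → command heading 276.3°, groundspeed 139.8 kt
Leg 5: desired track 174.0°; wind correction -13.5° → command heading 160.5°, groundspeed 112.0 kt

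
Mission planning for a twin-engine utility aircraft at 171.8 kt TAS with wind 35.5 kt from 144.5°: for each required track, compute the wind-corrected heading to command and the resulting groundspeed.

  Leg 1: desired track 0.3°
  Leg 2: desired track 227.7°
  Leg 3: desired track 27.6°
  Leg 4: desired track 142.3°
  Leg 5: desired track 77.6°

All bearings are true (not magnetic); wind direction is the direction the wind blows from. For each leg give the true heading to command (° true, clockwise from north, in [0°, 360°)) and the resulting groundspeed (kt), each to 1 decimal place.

Leg 1: desired track 0.3°; wind correction +6.9° → command heading 7.2°, groundspeed 199.3 kt
Leg 2: desired track 227.7°; wind correction -11.8° → command heading 215.9°, groundspeed 163.9 kt
Leg 3: desired track 27.6°; wind correction +10.6° → command heading 38.2°, groundspeed 184.9 kt
Leg 4: desired track 142.3°; wind correction +0.5° → command heading 142.8°, groundspeed 136.3 kt
Leg 5: desired track 77.6°; wind correction +11.0° → command heading 88.6°, groundspeed 154.7 kt

Leg 1: heading=7.2°, groundspeed=199.3 kt
Leg 2: heading=215.9°, groundspeed=163.9 kt
Leg 3: heading=38.2°, groundspeed=184.9 kt
Leg 4: heading=142.8°, groundspeed=136.3 kt
Leg 5: heading=88.6°, groundspeed=154.7 kt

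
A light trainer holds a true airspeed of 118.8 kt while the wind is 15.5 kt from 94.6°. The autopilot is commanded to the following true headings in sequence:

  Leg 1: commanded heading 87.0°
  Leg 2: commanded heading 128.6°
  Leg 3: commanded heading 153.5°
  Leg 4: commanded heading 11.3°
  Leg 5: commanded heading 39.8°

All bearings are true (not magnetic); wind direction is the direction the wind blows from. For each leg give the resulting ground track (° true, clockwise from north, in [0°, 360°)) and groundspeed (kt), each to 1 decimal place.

Leg 1: track=85.9°, groundspeed=103.5 kt
Leg 2: track=133.3°, groundspeed=106.3 kt
Leg 3: track=160.3°, groundspeed=111.6 kt
Leg 4: track=3.8°, groundspeed=118.0 kt
Leg 5: track=33.2°, groundspeed=110.6 kt

Leg 1: heading 87.0°; drift -1.1° → track 85.9°, groundspeed 103.5 kt
Leg 2: heading 128.6°; drift +4.7° → track 133.3°, groundspeed 106.3 kt
Leg 3: heading 153.5°; drift +6.8° → track 160.3°, groundspeed 111.6 kt
Leg 4: heading 11.3°; drift -7.5° → track 3.8°, groundspeed 118.0 kt
Leg 5: heading 39.8°; drift -6.6° → track 33.2°, groundspeed 110.6 kt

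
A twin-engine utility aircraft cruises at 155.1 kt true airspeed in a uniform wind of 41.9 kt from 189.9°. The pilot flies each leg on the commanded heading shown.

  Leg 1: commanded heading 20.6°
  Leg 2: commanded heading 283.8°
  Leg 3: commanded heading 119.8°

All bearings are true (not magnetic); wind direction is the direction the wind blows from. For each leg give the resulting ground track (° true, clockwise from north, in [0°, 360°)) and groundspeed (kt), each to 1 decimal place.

Leg 1: heading 20.6°; drift -2.3° → track 18.3°, groundspeed 196.4 kt
Leg 2: heading 283.8°; drift +14.8° → track 298.6°, groundspeed 163.4 kt
Leg 3: heading 119.8°; drift -15.6° → track 104.2°, groundspeed 146.2 kt

Leg 1: track=18.3°, groundspeed=196.4 kt
Leg 2: track=298.6°, groundspeed=163.4 kt
Leg 3: track=104.2°, groundspeed=146.2 kt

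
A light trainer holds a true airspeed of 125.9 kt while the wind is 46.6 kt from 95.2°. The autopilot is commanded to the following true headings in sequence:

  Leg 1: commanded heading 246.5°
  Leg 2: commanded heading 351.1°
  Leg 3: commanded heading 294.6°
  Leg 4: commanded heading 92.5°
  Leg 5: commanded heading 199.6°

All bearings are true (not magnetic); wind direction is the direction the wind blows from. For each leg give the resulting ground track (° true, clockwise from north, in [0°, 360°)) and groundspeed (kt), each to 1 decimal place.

Leg 1: heading 246.5°; drift +7.6° → track 254.1°, groundspeed 168.3 kt
Leg 2: heading 351.1°; drift -18.2° → track 332.9°, groundspeed 144.5 kt
Leg 3: heading 294.6°; drift -5.2° → track 289.4°, groundspeed 170.6 kt
Leg 4: heading 92.5°; drift -1.6° → track 90.9°, groundspeed 79.4 kt
Leg 5: heading 199.6°; drift +18.2° → track 217.8°, groundspeed 144.7 kt

Leg 1: track=254.1°, groundspeed=168.3 kt
Leg 2: track=332.9°, groundspeed=144.5 kt
Leg 3: track=289.4°, groundspeed=170.6 kt
Leg 4: track=90.9°, groundspeed=79.4 kt
Leg 5: track=217.8°, groundspeed=144.7 kt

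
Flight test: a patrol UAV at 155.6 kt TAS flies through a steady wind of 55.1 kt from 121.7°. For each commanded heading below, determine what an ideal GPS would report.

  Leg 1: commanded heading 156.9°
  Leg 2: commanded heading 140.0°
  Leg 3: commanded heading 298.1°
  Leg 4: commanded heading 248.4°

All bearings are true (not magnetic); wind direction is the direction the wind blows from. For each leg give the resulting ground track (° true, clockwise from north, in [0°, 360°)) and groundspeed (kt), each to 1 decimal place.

Leg 1: heading 156.9°; drift +16.0° → track 172.9°, groundspeed 115.0 kt
Leg 2: heading 140.0°; drift +9.5° → track 149.5°, groundspeed 104.7 kt
Leg 3: heading 298.1°; drift +0.9° → track 299.0°, groundspeed 210.6 kt
Leg 4: heading 248.4°; drift +13.2° → track 261.6°, groundspeed 193.6 kt

Leg 1: track=172.9°, groundspeed=115.0 kt
Leg 2: track=149.5°, groundspeed=104.7 kt
Leg 3: track=299.0°, groundspeed=210.6 kt
Leg 4: track=261.6°, groundspeed=193.6 kt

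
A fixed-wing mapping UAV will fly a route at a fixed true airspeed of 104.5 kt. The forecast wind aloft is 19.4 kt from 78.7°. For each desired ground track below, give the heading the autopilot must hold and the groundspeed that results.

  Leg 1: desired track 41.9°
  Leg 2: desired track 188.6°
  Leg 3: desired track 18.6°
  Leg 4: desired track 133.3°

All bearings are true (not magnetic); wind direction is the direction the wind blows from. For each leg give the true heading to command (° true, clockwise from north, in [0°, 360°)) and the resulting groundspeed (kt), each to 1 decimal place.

Leg 1: desired track 41.9°; wind correction +6.4° → command heading 48.3°, groundspeed 88.3 kt
Leg 2: desired track 188.6°; wind correction -10.1° → command heading 178.5°, groundspeed 109.5 kt
Leg 3: desired track 18.6°; wind correction +9.3° → command heading 27.9°, groundspeed 93.5 kt
Leg 4: desired track 133.3°; wind correction -8.7° → command heading 124.6°, groundspeed 92.1 kt

Leg 1: heading=48.3°, groundspeed=88.3 kt
Leg 2: heading=178.5°, groundspeed=109.5 kt
Leg 3: heading=27.9°, groundspeed=93.5 kt
Leg 4: heading=124.6°, groundspeed=92.1 kt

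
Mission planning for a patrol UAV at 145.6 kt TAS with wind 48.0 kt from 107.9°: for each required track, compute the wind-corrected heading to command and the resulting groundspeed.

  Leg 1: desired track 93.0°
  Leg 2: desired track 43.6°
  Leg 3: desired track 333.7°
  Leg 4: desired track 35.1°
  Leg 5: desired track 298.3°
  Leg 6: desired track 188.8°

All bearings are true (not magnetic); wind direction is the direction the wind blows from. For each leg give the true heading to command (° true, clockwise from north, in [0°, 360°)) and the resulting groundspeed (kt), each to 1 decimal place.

Leg 1: desired track 93.0°; wind correction +4.9° → command heading 97.9°, groundspeed 98.7 kt
Leg 2: desired track 43.6°; wind correction +17.3° → command heading 60.9°, groundspeed 118.2 kt
Leg 3: desired track 333.7°; wind correction +13.7° → command heading 347.4°, groundspeed 174.9 kt
Leg 4: desired track 35.1°; wind correction +18.4° → command heading 53.5°, groundspeed 124.0 kt
Leg 5: desired track 298.3°; wind correction +3.4° → command heading 301.7°, groundspeed 192.6 kt
Leg 6: desired track 188.8°; wind correction -19.0° → command heading 169.8°, groundspeed 130.1 kt

Leg 1: heading=97.9°, groundspeed=98.7 kt
Leg 2: heading=60.9°, groundspeed=118.2 kt
Leg 3: heading=347.4°, groundspeed=174.9 kt
Leg 4: heading=53.5°, groundspeed=124.0 kt
Leg 5: heading=301.7°, groundspeed=192.6 kt
Leg 6: heading=169.8°, groundspeed=130.1 kt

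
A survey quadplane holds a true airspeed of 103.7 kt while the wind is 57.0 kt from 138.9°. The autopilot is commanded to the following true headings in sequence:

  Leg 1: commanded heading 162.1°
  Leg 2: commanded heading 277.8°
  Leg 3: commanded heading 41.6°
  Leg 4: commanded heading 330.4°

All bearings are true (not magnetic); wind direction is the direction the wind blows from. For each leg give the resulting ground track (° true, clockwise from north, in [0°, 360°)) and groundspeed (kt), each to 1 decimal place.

Leg 1: heading 162.1°; drift +23.6° → track 185.7°, groundspeed 56.0 kt
Leg 2: heading 277.8°; drift +14.3° → track 292.1°, groundspeed 151.4 kt
Leg 3: heading 41.6°; drift -27.0° → track 14.6°, groundspeed 124.5 kt
Leg 4: heading 330.4°; drift -4.1° → track 326.3°, groundspeed 160.0 kt

Leg 1: track=185.7°, groundspeed=56.0 kt
Leg 2: track=292.1°, groundspeed=151.4 kt
Leg 3: track=14.6°, groundspeed=124.5 kt
Leg 4: track=326.3°, groundspeed=160.0 kt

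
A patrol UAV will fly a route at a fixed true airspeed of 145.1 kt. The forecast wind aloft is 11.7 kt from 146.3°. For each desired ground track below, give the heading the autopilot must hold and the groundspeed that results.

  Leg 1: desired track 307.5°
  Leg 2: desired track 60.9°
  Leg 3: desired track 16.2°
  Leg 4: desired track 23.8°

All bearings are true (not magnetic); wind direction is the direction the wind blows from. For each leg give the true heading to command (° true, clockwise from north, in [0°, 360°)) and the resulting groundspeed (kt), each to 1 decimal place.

Leg 1: heading=306.0°, groundspeed=156.1 kt
Leg 2: heading=65.5°, groundspeed=143.7 kt
Leg 3: heading=19.7°, groundspeed=152.4 kt
Leg 4: heading=27.7°, groundspeed=151.1 kt

Leg 1: desired track 307.5°; wind correction -1.5° → command heading 306.0°, groundspeed 156.1 kt
Leg 2: desired track 60.9°; wind correction +4.6° → command heading 65.5°, groundspeed 143.7 kt
Leg 3: desired track 16.2°; wind correction +3.5° → command heading 19.7°, groundspeed 152.4 kt
Leg 4: desired track 23.8°; wind correction +3.9° → command heading 27.7°, groundspeed 151.1 kt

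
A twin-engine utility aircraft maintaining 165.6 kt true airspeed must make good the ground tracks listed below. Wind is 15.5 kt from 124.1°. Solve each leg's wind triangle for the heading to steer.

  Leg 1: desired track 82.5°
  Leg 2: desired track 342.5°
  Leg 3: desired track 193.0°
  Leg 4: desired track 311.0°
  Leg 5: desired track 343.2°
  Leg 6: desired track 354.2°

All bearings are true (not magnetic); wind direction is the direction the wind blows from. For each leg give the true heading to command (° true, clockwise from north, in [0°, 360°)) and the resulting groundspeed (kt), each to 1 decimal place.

Leg 1: heading=86.1°, groundspeed=153.7 kt
Leg 2: heading=345.8°, groundspeed=177.5 kt
Leg 3: heading=188.0°, groundspeed=159.4 kt
Leg 4: heading=311.6°, groundspeed=181.0 kt
Leg 5: heading=346.6°, groundspeed=177.3 kt
Leg 6: heading=358.3°, groundspeed=175.1 kt

Leg 1: desired track 82.5°; wind correction +3.6° → command heading 86.1°, groundspeed 153.7 kt
Leg 2: desired track 342.5°; wind correction +3.3° → command heading 345.8°, groundspeed 177.5 kt
Leg 3: desired track 193.0°; wind correction -5.0° → command heading 188.0°, groundspeed 159.4 kt
Leg 4: desired track 311.0°; wind correction +0.6° → command heading 311.6°, groundspeed 181.0 kt
Leg 5: desired track 343.2°; wind correction +3.4° → command heading 346.6°, groundspeed 177.3 kt
Leg 6: desired track 354.2°; wind correction +4.1° → command heading 358.3°, groundspeed 175.1 kt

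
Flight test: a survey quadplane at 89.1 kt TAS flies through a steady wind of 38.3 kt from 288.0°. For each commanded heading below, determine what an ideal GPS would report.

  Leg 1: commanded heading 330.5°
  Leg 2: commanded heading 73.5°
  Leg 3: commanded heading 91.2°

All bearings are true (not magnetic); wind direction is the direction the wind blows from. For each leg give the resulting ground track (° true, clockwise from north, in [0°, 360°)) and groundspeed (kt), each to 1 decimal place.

Leg 1: heading 330.5°; drift +23.0° → track 353.5°, groundspeed 66.1 kt
Leg 2: heading 73.5°; drift +10.2° → track 83.7°, groundspeed 122.6 kt
Leg 3: heading 91.2°; drift +5.0° → track 96.2°, groundspeed 126.3 kt

Leg 1: track=353.5°, groundspeed=66.1 kt
Leg 2: track=83.7°, groundspeed=122.6 kt
Leg 3: track=96.2°, groundspeed=126.3 kt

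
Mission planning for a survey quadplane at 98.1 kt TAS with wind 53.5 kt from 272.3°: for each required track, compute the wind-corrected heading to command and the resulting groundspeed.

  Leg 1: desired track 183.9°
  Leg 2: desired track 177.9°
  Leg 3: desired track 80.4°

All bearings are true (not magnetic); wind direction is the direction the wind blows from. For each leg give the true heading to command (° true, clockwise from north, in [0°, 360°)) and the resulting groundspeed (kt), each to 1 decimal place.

Leg 1: heading=216.9°, groundspeed=80.7 kt
Leg 2: heading=210.8°, groundspeed=86.4 kt
Leg 3: heading=73.9°, groundspeed=149.8 kt

Leg 1: desired track 183.9°; wind correction +33.0° → command heading 216.9°, groundspeed 80.7 kt
Leg 2: desired track 177.9°; wind correction +32.9° → command heading 210.8°, groundspeed 86.4 kt
Leg 3: desired track 80.4°; wind correction -6.5° → command heading 73.9°, groundspeed 149.8 kt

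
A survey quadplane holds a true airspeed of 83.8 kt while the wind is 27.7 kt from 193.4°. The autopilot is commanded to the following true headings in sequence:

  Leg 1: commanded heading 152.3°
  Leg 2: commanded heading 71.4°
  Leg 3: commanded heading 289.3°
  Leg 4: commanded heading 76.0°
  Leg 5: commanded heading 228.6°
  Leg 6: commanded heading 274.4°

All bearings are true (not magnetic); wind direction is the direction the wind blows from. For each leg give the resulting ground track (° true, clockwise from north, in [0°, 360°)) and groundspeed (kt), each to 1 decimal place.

Leg 1: track=136.2°, groundspeed=65.5 kt
Leg 2: track=58.0°, groundspeed=101.2 kt
Leg 3: track=306.9°, groundspeed=90.9 kt
Leg 4: track=61.7°, groundspeed=99.6 kt
Leg 5: track=243.2°, groundspeed=63.2 kt
Leg 6: track=293.4°, groundspeed=84.0 kt

Leg 1: heading 152.3°; drift -16.1° → track 136.2°, groundspeed 65.5 kt
Leg 2: heading 71.4°; drift -13.4° → track 58.0°, groundspeed 101.2 kt
Leg 3: heading 289.3°; drift +17.6° → track 306.9°, groundspeed 90.9 kt
Leg 4: heading 76.0°; drift -14.3° → track 61.7°, groundspeed 99.6 kt
Leg 5: heading 228.6°; drift +14.6° → track 243.2°, groundspeed 63.2 kt
Leg 6: heading 274.4°; drift +19.0° → track 293.4°, groundspeed 84.0 kt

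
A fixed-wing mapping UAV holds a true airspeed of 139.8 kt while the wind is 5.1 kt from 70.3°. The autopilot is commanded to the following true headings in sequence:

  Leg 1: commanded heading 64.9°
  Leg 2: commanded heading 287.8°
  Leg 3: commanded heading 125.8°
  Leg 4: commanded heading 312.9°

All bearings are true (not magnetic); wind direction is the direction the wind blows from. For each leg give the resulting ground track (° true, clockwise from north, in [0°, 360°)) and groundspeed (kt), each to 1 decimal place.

Leg 1: heading 64.9°; drift -0.2° → track 64.7°, groundspeed 134.7 kt
Leg 2: heading 287.8°; drift -1.2° → track 286.6°, groundspeed 143.9 kt
Leg 3: heading 125.8°; drift +1.8° → track 127.6°, groundspeed 137.0 kt
Leg 4: heading 312.9°; drift -1.8° → track 311.1°, groundspeed 142.2 kt

Leg 1: track=64.7°, groundspeed=134.7 kt
Leg 2: track=286.6°, groundspeed=143.9 kt
Leg 3: track=127.6°, groundspeed=137.0 kt
Leg 4: track=311.1°, groundspeed=142.2 kt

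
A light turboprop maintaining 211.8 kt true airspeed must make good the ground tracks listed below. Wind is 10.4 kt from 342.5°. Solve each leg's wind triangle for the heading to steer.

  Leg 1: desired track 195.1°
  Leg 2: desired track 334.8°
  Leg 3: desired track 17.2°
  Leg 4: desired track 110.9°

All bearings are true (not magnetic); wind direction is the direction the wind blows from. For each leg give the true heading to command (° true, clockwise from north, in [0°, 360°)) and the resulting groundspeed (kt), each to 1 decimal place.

Leg 1: desired track 195.1°; wind correction +1.5° → command heading 196.6°, groundspeed 220.5 kt
Leg 2: desired track 334.8°; wind correction +0.4° → command heading 335.2°, groundspeed 201.5 kt
Leg 3: desired track 17.2°; wind correction -1.6° → command heading 15.6°, groundspeed 203.2 kt
Leg 4: desired track 110.9°; wind correction -2.2° → command heading 108.7°, groundspeed 218.1 kt

Leg 1: heading=196.6°, groundspeed=220.5 kt
Leg 2: heading=335.2°, groundspeed=201.5 kt
Leg 3: heading=15.6°, groundspeed=203.2 kt
Leg 4: heading=108.7°, groundspeed=218.1 kt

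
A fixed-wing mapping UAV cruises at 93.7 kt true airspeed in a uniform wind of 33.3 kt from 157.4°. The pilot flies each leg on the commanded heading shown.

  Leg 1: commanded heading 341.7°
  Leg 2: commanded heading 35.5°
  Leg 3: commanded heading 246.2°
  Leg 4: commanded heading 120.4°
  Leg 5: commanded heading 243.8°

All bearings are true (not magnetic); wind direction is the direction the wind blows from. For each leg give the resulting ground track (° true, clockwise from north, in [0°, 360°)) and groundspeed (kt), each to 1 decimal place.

Leg 1: track=340.6°, groundspeed=126.9 kt
Leg 2: track=21.2°, groundspeed=114.8 kt
Leg 3: track=265.9°, groundspeed=98.8 kt
Leg 4: track=103.8°, groundspeed=70.0 kt
Leg 5: track=263.7°, groundspeed=97.5 kt

Leg 1: heading 341.7°; drift -1.1° → track 340.6°, groundspeed 126.9 kt
Leg 2: heading 35.5°; drift -14.3° → track 21.2°, groundspeed 114.8 kt
Leg 3: heading 246.2°; drift +19.7° → track 265.9°, groundspeed 98.8 kt
Leg 4: heading 120.4°; drift -16.6° → track 103.8°, groundspeed 70.0 kt
Leg 5: heading 243.8°; drift +19.9° → track 263.7°, groundspeed 97.5 kt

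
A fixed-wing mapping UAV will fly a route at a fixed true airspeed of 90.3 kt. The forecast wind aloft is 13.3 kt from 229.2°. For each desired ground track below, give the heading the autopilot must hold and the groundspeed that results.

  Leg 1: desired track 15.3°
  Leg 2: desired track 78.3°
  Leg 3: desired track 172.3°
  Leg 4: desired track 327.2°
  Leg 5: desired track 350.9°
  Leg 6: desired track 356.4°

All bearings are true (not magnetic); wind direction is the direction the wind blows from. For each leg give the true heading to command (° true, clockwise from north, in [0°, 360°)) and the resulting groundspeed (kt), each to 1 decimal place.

Leg 1: heading=10.6°, groundspeed=101.0 kt
Leg 2: heading=82.4°, groundspeed=101.7 kt
Leg 3: heading=179.4°, groundspeed=82.3 kt
Leg 4: heading=318.8°, groundspeed=91.2 kt
Leg 5: heading=343.7°, groundspeed=96.6 kt
Leg 6: heading=349.7°, groundspeed=97.7 kt

Leg 1: desired track 15.3°; wind correction -4.7° → command heading 10.6°, groundspeed 101.0 kt
Leg 2: desired track 78.3°; wind correction +4.1° → command heading 82.4°, groundspeed 101.7 kt
Leg 3: desired track 172.3°; wind correction +7.1° → command heading 179.4°, groundspeed 82.3 kt
Leg 4: desired track 327.2°; wind correction -8.4° → command heading 318.8°, groundspeed 91.2 kt
Leg 5: desired track 350.9°; wind correction -7.2° → command heading 343.7°, groundspeed 96.6 kt
Leg 6: desired track 356.4°; wind correction -6.7° → command heading 349.7°, groundspeed 97.7 kt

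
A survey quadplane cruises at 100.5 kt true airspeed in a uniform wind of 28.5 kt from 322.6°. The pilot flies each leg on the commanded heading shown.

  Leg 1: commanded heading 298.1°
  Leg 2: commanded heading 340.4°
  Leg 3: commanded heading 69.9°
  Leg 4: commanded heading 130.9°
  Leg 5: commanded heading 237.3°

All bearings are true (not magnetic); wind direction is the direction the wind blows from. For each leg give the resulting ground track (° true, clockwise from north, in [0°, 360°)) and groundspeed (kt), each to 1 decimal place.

Leg 1: heading 298.1°; drift -9.0° → track 289.1°, groundspeed 75.5 kt
Leg 2: heading 340.4°; drift +6.8° → track 347.2°, groundspeed 73.9 kt
Leg 3: heading 69.9°; drift +14.0° → track 83.9°, groundspeed 112.3 kt
Leg 4: heading 130.9°; drift +2.6° → track 133.5°, groundspeed 128.5 kt
Leg 5: heading 237.3°; drift -16.1° → track 221.2°, groundspeed 102.2 kt

Leg 1: track=289.1°, groundspeed=75.5 kt
Leg 2: track=347.2°, groundspeed=73.9 kt
Leg 3: track=83.9°, groundspeed=112.3 kt
Leg 4: track=133.5°, groundspeed=128.5 kt
Leg 5: track=221.2°, groundspeed=102.2 kt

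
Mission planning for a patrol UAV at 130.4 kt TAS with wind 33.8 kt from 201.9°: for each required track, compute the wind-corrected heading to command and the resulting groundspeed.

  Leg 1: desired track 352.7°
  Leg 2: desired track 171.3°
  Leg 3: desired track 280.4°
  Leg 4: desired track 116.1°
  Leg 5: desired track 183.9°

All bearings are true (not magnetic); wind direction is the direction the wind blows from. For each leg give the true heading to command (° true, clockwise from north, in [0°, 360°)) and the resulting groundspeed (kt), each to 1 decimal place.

Leg 1: desired track 352.7°; wind correction -7.3° → command heading 345.4°, groundspeed 158.9 kt
Leg 2: desired track 171.3°; wind correction +7.6° → command heading 178.9°, groundspeed 100.2 kt
Leg 3: desired track 280.4°; wind correction -14.7° → command heading 265.7°, groundspeed 119.4 kt
Leg 4: desired track 116.1°; wind correction +15.0° → command heading 131.1°, groundspeed 123.5 kt
Leg 5: desired track 183.9°; wind correction +4.6° → command heading 188.5°, groundspeed 97.8 kt

Leg 1: heading=345.4°, groundspeed=158.9 kt
Leg 2: heading=178.9°, groundspeed=100.2 kt
Leg 3: heading=265.7°, groundspeed=119.4 kt
Leg 4: heading=131.1°, groundspeed=123.5 kt
Leg 5: heading=188.5°, groundspeed=97.8 kt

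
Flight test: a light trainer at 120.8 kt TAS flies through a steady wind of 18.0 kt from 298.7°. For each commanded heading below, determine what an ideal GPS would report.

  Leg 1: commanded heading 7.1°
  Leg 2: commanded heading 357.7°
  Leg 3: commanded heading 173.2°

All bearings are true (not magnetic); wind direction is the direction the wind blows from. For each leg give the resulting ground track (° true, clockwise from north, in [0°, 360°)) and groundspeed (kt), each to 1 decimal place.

Leg 1: track=15.4°, groundspeed=115.4 kt
Leg 2: track=5.6°, groundspeed=112.6 kt
Leg 3: track=166.8°, groundspeed=132.1 kt

Leg 1: heading 7.1°; drift +8.3° → track 15.4°, groundspeed 115.4 kt
Leg 2: heading 357.7°; drift +7.9° → track 5.6°, groundspeed 112.6 kt
Leg 3: heading 173.2°; drift -6.4° → track 166.8°, groundspeed 132.1 kt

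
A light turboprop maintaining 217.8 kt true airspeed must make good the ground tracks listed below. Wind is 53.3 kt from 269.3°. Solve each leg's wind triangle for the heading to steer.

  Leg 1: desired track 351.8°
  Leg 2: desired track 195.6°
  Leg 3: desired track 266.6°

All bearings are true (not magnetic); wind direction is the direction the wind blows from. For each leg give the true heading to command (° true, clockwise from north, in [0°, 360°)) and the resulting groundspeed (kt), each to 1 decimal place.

Leg 1: heading=337.8°, groundspeed=204.3 kt
Leg 2: heading=209.2°, groundspeed=196.7 kt
Leg 3: heading=267.3°, groundspeed=164.5 kt

Leg 1: desired track 351.8°; wind correction -14.0° → command heading 337.8°, groundspeed 204.3 kt
Leg 2: desired track 195.6°; wind correction +13.6° → command heading 209.2°, groundspeed 196.7 kt
Leg 3: desired track 266.6°; wind correction +0.7° → command heading 267.3°, groundspeed 164.5 kt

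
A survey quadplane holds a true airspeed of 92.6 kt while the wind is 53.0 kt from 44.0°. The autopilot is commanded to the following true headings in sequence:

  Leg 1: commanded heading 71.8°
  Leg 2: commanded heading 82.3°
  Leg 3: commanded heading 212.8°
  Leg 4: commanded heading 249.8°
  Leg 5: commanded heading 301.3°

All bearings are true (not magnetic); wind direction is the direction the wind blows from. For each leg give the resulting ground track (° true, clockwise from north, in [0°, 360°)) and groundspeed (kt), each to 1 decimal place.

Leg 1: heading 71.8°; drift +28.4° → track 100.2°, groundspeed 52.0 kt
Leg 2: heading 82.3°; drift +32.8° → track 115.1°, groundspeed 60.7 kt
Leg 3: heading 212.8°; drift +4.1° → track 216.9°, groundspeed 145.0 kt
Leg 4: heading 249.8°; drift -9.3° → track 240.5°, groundspeed 142.2 kt
Leg 5: heading 301.3°; drift -26.4° → track 274.9°, groundspeed 116.4 kt

Leg 1: track=100.2°, groundspeed=52.0 kt
Leg 2: track=115.1°, groundspeed=60.7 kt
Leg 3: track=216.9°, groundspeed=145.0 kt
Leg 4: track=240.5°, groundspeed=142.2 kt
Leg 5: track=274.9°, groundspeed=116.4 kt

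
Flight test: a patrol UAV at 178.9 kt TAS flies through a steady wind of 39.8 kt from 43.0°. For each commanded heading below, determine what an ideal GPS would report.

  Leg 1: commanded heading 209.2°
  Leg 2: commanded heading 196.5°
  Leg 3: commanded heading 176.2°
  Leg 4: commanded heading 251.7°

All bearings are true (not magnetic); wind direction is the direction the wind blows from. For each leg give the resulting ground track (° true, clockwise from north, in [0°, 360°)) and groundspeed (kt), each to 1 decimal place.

Leg 1: heading 209.2°; drift +2.5° → track 211.7°, groundspeed 217.8 kt
Leg 2: heading 196.5°; drift +4.7° → track 201.2°, groundspeed 215.3 kt
Leg 3: heading 176.2°; drift +8.0° → track 184.2°, groundspeed 208.2 kt
Leg 4: heading 251.7°; drift -5.1° → track 246.6°, groundspeed 214.7 kt

Leg 1: track=211.7°, groundspeed=217.8 kt
Leg 2: track=201.2°, groundspeed=215.3 kt
Leg 3: track=184.2°, groundspeed=208.2 kt
Leg 4: track=246.6°, groundspeed=214.7 kt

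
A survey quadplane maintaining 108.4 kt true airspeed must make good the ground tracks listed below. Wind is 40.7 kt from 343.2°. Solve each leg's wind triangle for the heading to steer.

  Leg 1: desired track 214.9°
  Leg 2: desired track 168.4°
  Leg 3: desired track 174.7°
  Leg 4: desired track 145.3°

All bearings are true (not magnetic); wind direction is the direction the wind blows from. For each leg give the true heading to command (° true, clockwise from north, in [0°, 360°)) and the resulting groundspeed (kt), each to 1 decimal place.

Leg 1: desired track 214.9°; wind correction +17.1° → command heading 232.0°, groundspeed 128.8 kt
Leg 2: desired track 168.4°; wind correction +2.0° → command heading 170.4°, groundspeed 148.9 kt
Leg 3: desired track 174.7°; wind correction +4.3° → command heading 179.0°, groundspeed 148.0 kt
Leg 4: desired track 145.3°; wind correction -6.6° → command heading 138.7°, groundspeed 146.4 kt

Leg 1: heading=232.0°, groundspeed=128.8 kt
Leg 2: heading=170.4°, groundspeed=148.9 kt
Leg 3: heading=179.0°, groundspeed=148.0 kt
Leg 4: heading=138.7°, groundspeed=146.4 kt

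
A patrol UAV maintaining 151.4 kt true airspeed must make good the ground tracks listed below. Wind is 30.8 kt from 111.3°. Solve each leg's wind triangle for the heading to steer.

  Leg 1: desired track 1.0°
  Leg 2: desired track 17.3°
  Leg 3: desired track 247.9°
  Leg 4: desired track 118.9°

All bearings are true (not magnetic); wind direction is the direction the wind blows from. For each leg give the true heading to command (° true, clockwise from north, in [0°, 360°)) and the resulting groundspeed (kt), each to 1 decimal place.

Leg 1: heading=12.0°, groundspeed=159.3 kt
Leg 2: heading=29.0°, groundspeed=150.4 kt
Leg 3: heading=239.9°, groundspeed=172.3 kt
Leg 4: heading=117.4°, groundspeed=120.8 kt

Leg 1: desired track 1.0°; wind correction +11.0° → command heading 12.0°, groundspeed 159.3 kt
Leg 2: desired track 17.3°; wind correction +11.7° → command heading 29.0°, groundspeed 150.4 kt
Leg 3: desired track 247.9°; wind correction -8.0° → command heading 239.9°, groundspeed 172.3 kt
Leg 4: desired track 118.9°; wind correction -1.5° → command heading 117.4°, groundspeed 120.8 kt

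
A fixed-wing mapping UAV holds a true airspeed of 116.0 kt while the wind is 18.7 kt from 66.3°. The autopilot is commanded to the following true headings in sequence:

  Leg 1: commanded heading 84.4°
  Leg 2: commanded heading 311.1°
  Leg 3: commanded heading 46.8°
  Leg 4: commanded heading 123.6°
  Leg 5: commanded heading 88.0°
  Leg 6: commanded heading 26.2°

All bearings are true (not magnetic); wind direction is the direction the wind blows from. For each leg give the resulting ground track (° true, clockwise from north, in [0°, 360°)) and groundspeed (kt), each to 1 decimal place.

Leg 1: heading 84.4°; drift +3.4° → track 87.8°, groundspeed 98.4 kt
Leg 2: heading 311.1°; drift -7.8° → track 303.3°, groundspeed 125.1 kt
Leg 3: heading 46.8°; drift -3.6° → track 43.2°, groundspeed 98.6 kt
Leg 4: heading 123.6°; drift +8.5° → track 132.1°, groundspeed 107.1 kt
Leg 5: heading 88.0°; drift +4.0° → track 92.0°, groundspeed 98.9 kt
Leg 6: heading 26.2°; drift -6.8° → track 19.4°, groundspeed 102.4 kt

Leg 1: track=87.8°, groundspeed=98.4 kt
Leg 2: track=303.3°, groundspeed=125.1 kt
Leg 3: track=43.2°, groundspeed=98.6 kt
Leg 4: track=132.1°, groundspeed=107.1 kt
Leg 5: track=92.0°, groundspeed=98.9 kt
Leg 6: track=19.4°, groundspeed=102.4 kt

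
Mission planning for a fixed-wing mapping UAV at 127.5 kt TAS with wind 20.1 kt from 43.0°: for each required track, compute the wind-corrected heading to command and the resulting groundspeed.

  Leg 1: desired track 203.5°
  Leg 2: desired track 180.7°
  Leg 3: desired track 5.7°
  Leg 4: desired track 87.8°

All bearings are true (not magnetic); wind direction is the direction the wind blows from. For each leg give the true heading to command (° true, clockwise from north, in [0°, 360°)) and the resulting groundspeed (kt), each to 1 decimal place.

Leg 1: heading=200.5°, groundspeed=146.3 kt
Leg 2: heading=174.6°, groundspeed=141.6 kt
Leg 3: heading=11.2°, groundspeed=110.9 kt
Leg 4: heading=81.4°, groundspeed=112.4 kt

Leg 1: desired track 203.5°; wind correction -3.0° → command heading 200.5°, groundspeed 146.3 kt
Leg 2: desired track 180.7°; wind correction -6.1° → command heading 174.6°, groundspeed 141.6 kt
Leg 3: desired track 5.7°; wind correction +5.5° → command heading 11.2°, groundspeed 110.9 kt
Leg 4: desired track 87.8°; wind correction -6.4° → command heading 81.4°, groundspeed 112.4 kt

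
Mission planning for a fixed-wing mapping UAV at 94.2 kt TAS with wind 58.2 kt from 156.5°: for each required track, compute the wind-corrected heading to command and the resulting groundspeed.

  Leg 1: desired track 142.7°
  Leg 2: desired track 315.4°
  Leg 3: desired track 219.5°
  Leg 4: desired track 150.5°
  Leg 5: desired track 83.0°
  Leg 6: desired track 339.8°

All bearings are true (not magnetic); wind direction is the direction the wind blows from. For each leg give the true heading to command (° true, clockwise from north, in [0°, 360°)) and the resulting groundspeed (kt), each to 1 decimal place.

Leg 1: desired track 142.7°; wind correction +8.5° → command heading 151.2°, groundspeed 36.7 kt
Leg 2: desired track 315.4°; wind correction -12.9° → command heading 302.5°, groundspeed 146.1 kt
Leg 3: desired track 219.5°; wind correction -33.4° → command heading 186.1°, groundspeed 52.2 kt
Leg 4: desired track 150.5°; wind correction +3.7° → command heading 154.2°, groundspeed 36.1 kt
Leg 5: desired track 83.0°; wind correction +36.3° → command heading 119.3°, groundspeed 59.4 kt
Leg 6: desired track 339.8°; wind correction +2.0° → command heading 341.8°, groundspeed 152.2 kt

Leg 1: heading=151.2°, groundspeed=36.7 kt
Leg 2: heading=302.5°, groundspeed=146.1 kt
Leg 3: heading=186.1°, groundspeed=52.2 kt
Leg 4: heading=154.2°, groundspeed=36.1 kt
Leg 5: heading=119.3°, groundspeed=59.4 kt
Leg 6: heading=341.8°, groundspeed=152.2 kt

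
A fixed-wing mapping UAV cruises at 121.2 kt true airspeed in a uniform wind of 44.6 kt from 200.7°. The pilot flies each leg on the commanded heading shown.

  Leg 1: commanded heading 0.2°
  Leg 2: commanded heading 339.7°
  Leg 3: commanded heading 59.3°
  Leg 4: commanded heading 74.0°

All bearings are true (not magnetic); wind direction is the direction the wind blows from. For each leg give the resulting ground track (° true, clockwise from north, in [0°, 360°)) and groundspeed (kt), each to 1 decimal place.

Leg 1: track=5.7°, groundspeed=163.7 kt
Leg 2: track=350.4°, groundspeed=157.6 kt
Leg 3: track=49.2°, groundspeed=158.5 kt
Leg 4: track=60.4°, groundspeed=152.1 kt

Leg 1: heading 0.2°; drift +5.5° → track 5.7°, groundspeed 163.7 kt
Leg 2: heading 339.7°; drift +10.7° → track 350.4°, groundspeed 157.6 kt
Leg 3: heading 59.3°; drift -10.1° → track 49.2°, groundspeed 158.5 kt
Leg 4: heading 74.0°; drift -13.6° → track 60.4°, groundspeed 152.1 kt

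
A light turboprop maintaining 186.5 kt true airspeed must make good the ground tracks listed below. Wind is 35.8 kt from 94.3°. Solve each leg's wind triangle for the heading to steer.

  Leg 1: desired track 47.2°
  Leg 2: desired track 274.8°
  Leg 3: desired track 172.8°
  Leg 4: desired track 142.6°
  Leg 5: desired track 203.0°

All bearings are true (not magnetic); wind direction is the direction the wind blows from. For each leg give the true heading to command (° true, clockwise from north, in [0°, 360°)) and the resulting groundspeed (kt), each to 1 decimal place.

Leg 1: heading=55.3°, groundspeed=160.3 kt
Leg 2: heading=274.9°, groundspeed=222.3 kt
Leg 3: heading=162.0°, groundspeed=176.0 kt
Leg 4: heading=134.4°, groundspeed=160.8 kt
Leg 5: heading=192.5°, groundspeed=194.9 kt

Leg 1: desired track 47.2°; wind correction +8.1° → command heading 55.3°, groundspeed 160.3 kt
Leg 2: desired track 274.8°; wind correction +0.1° → command heading 274.9°, groundspeed 222.3 kt
Leg 3: desired track 172.8°; wind correction -10.8° → command heading 162.0°, groundspeed 176.0 kt
Leg 4: desired track 142.6°; wind correction -8.2° → command heading 134.4°, groundspeed 160.8 kt
Leg 5: desired track 203.0°; wind correction -10.5° → command heading 192.5°, groundspeed 194.9 kt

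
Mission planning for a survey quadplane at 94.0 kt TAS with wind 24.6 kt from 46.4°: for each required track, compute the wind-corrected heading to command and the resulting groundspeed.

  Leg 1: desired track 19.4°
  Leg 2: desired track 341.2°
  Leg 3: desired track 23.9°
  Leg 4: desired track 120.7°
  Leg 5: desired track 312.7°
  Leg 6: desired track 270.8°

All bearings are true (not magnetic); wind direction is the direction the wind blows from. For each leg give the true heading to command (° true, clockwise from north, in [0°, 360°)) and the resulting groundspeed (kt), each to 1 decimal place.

Leg 1: desired track 19.4°; wind correction +6.8° → command heading 26.2°, groundspeed 71.4 kt
Leg 2: desired track 341.2°; wind correction +13.7° → command heading 354.9°, groundspeed 81.0 kt
Leg 3: desired track 23.9°; wind correction +5.7° → command heading 29.6°, groundspeed 70.8 kt
Leg 4: desired track 120.7°; wind correction -14.6° → command heading 106.1°, groundspeed 84.3 kt
Leg 5: desired track 312.7°; wind correction +15.1° → command heading 327.8°, groundspeed 92.3 kt
Leg 6: desired track 270.8°; wind correction +10.6° → command heading 281.4°, groundspeed 110.0 kt

Leg 1: heading=26.2°, groundspeed=71.4 kt
Leg 2: heading=354.9°, groundspeed=81.0 kt
Leg 3: heading=29.6°, groundspeed=70.8 kt
Leg 4: heading=106.1°, groundspeed=84.3 kt
Leg 5: heading=327.8°, groundspeed=92.3 kt
Leg 6: heading=281.4°, groundspeed=110.0 kt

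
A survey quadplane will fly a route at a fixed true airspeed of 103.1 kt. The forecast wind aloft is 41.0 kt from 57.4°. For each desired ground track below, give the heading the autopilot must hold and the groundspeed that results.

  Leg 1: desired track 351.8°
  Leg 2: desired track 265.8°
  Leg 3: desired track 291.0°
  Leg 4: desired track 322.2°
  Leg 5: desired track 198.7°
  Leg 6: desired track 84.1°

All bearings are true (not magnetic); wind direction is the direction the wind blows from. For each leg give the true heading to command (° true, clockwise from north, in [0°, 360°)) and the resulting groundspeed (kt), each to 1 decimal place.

Leg 1: desired track 351.8°; wind correction +21.2° → command heading 13.0°, groundspeed 79.2 kt
Leg 2: desired track 265.8°; wind correction +10.9° → command heading 276.7°, groundspeed 137.3 kt
Leg 3: desired track 291.0°; wind correction +18.7° → command heading 309.7°, groundspeed 122.0 kt
Leg 4: desired track 322.2°; wind correction +23.3° → command heading 345.5°, groundspeed 98.4 kt
Leg 5: desired track 198.7°; wind correction -14.4° → command heading 184.3°, groundspeed 131.9 kt
Leg 6: desired track 84.1°; wind correction -10.3° → command heading 73.8°, groundspeed 64.8 kt

Leg 1: heading=13.0°, groundspeed=79.2 kt
Leg 2: heading=276.7°, groundspeed=137.3 kt
Leg 3: heading=309.7°, groundspeed=122.0 kt
Leg 4: heading=345.5°, groundspeed=98.4 kt
Leg 5: heading=184.3°, groundspeed=131.9 kt
Leg 6: heading=73.8°, groundspeed=64.8 kt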